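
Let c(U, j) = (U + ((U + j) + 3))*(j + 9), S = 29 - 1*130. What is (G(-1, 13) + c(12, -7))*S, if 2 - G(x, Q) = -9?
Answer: -5151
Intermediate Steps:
G(x, Q) = 11 (G(x, Q) = 2 - 1*(-9) = 2 + 9 = 11)
S = -101 (S = 29 - 130 = -101)
c(U, j) = (9 + j)*(3 + j + 2*U) (c(U, j) = (U + (3 + U + j))*(9 + j) = (3 + j + 2*U)*(9 + j) = (9 + j)*(3 + j + 2*U))
(G(-1, 13) + c(12, -7))*S = (11 + (27 + (-7)² + 12*(-7) + 18*12 + 2*12*(-7)))*(-101) = (11 + (27 + 49 - 84 + 216 - 168))*(-101) = (11 + 40)*(-101) = 51*(-101) = -5151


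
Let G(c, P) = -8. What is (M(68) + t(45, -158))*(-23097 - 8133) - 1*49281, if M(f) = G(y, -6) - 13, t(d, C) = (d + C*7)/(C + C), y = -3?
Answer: 79267227/158 ≈ 5.0169e+5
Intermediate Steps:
t(d, C) = (d + 7*C)/(2*C) (t(d, C) = (d + 7*C)/((2*C)) = (d + 7*C)*(1/(2*C)) = (d + 7*C)/(2*C))
M(f) = -21 (M(f) = -8 - 13 = -21)
(M(68) + t(45, -158))*(-23097 - 8133) - 1*49281 = (-21 + (1/2)*(45 + 7*(-158))/(-158))*(-23097 - 8133) - 1*49281 = (-21 + (1/2)*(-1/158)*(45 - 1106))*(-31230) - 49281 = (-21 + (1/2)*(-1/158)*(-1061))*(-31230) - 49281 = (-21 + 1061/316)*(-31230) - 49281 = -5575/316*(-31230) - 49281 = 87053625/158 - 49281 = 79267227/158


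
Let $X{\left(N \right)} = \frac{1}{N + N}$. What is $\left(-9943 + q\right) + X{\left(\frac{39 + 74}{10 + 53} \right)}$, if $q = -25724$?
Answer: $- \frac{8060679}{226} \approx -35667.0$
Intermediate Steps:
$X{\left(N \right)} = \frac{1}{2 N}$
$\left(-9943 + q\right) + X{\left(\frac{39 + 74}{10 + 53} \right)} = \left(-9943 - 25724\right) + \frac{1}{2 \frac{39 + 74}{10 + 53}} = -35667 + \frac{1}{2 \cdot \frac{113}{63}} = -35667 + \frac{1}{2} \cdot \frac{63}{113} = -35667 + \frac{63}{226} = - \frac{8060679}{226}$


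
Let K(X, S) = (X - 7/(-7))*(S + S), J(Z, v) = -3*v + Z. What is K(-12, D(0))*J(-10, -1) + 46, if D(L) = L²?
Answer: 46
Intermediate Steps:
J(Z, v) = Z - 3*v
K(X, S) = 2*S*(1 + X) (K(X, S) = (X - 7*(-⅐))*(2*S) = (X + 1)*(2*S) = (1 + X)*(2*S) = 2*S*(1 + X))
K(-12, D(0))*J(-10, -1) + 46 = (2*0²*(1 - 12))*(-10 - 3*(-1)) + 46 = (2*0*(-11))*(-10 + 3) + 46 = 0*(-7) + 46 = 0 + 46 = 46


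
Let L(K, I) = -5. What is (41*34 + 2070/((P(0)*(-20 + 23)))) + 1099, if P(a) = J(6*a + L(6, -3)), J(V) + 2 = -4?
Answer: 2378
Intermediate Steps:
J(V) = -6 (J(V) = -2 - 4 = -6)
P(a) = -6
(41*34 + 2070/((P(0)*(-20 + 23)))) + 1099 = (41*34 + 2070/((-6*(-20 + 23)))) + 1099 = (1394 + 2070/((-6*3))) + 1099 = (1394 + 2070/(-18)) + 1099 = (1394 + 2070*(-1/18)) + 1099 = (1394 - 115) + 1099 = 1279 + 1099 = 2378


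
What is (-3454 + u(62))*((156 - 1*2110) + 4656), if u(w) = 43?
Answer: -9216522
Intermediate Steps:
(-3454 + u(62))*((156 - 1*2110) + 4656) = (-3454 + 43)*((156 - 1*2110) + 4656) = -3411*((156 - 2110) + 4656) = -3411*(-1954 + 4656) = -3411*2702 = -9216522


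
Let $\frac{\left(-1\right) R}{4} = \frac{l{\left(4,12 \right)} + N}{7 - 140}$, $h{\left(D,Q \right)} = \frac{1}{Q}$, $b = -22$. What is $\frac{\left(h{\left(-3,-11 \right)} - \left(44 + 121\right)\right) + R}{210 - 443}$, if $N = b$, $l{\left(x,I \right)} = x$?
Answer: $\frac{1040}{1463} \approx 0.71087$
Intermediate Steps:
$N = -22$
$R = - \frac{72}{133}$ ($R = - 4 \frac{4 - 22}{7 - 140} = - 4 \left(- \frac{18}{-133}\right) = - 4 \left(\left(-18\right) \left(- \frac{1}{133}\right)\right) = \left(-4\right) \frac{18}{133} = - \frac{72}{133} \approx -0.54135$)
$\frac{\left(h{\left(-3,-11 \right)} - \left(44 + 121\right)\right) + R}{210 - 443} = \frac{\left(\frac{1}{-11} - \left(44 + 121\right)\right) - \frac{72}{133}}{210 - 443} = \frac{\left(- \frac{1}{11} - 165\right) - \frac{72}{133}}{-233} = \left(\left(- \frac{1}{11} - 165\right) - \frac{72}{133}\right) \left(- \frac{1}{233}\right) = \left(- \frac{1816}{11} - \frac{72}{133}\right) \left(- \frac{1}{233}\right) = \left(- \frac{242320}{1463}\right) \left(- \frac{1}{233}\right) = \frac{1040}{1463}$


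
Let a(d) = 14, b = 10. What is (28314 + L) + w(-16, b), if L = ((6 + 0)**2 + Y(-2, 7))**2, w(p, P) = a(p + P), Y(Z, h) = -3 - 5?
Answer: 29112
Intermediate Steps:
Y(Z, h) = -8
w(p, P) = 14
L = 784 (L = ((6 + 0)**2 - 8)**2 = (6**2 - 8)**2 = (36 - 8)**2 = 28**2 = 784)
(28314 + L) + w(-16, b) = (28314 + 784) + 14 = 29098 + 14 = 29112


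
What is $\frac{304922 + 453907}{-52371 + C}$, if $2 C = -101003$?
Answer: $- \frac{1517658}{205745} \approx -7.3764$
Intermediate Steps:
$C = - \frac{101003}{2}$ ($C = \frac{1}{2} \left(-101003\right) = - \frac{101003}{2} \approx -50502.0$)
$\frac{304922 + 453907}{-52371 + C} = \frac{304922 + 453907}{-52371 - \frac{101003}{2}} = \frac{758829}{- \frac{205745}{2}} = 758829 \left(- \frac{2}{205745}\right) = - \frac{1517658}{205745}$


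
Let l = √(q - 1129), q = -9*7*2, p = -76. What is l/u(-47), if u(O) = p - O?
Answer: -I*√1255/29 ≈ -1.2216*I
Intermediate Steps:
q = -126 (q = -63*2 = -126)
u(O) = -76 - O
l = I*√1255 (l = √(-126 - 1129) = √(-1255) = I*√1255 ≈ 35.426*I)
l/u(-47) = (I*√1255)/(-76 - 1*(-47)) = (I*√1255)/(-76 + 47) = (I*√1255)/(-29) = (I*√1255)*(-1/29) = -I*√1255/29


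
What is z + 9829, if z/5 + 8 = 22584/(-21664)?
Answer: 26494497/2708 ≈ 9783.8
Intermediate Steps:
z = -122435/2708 (z = -40 + 5*(22584/(-21664)) = -40 + 5*(22584*(-1/21664)) = -40 + 5*(-2823/2708) = -40 - 14115/2708 = -122435/2708 ≈ -45.212)
z + 9829 = -122435/2708 + 9829 = 26494497/2708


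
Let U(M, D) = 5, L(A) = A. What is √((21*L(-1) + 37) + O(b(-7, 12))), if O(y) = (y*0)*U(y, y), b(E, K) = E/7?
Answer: 4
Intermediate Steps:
b(E, K) = E/7 (b(E, K) = E*(⅐) = E/7)
O(y) = 0 (O(y) = (y*0)*5 = 0*5 = 0)
√((21*L(-1) + 37) + O(b(-7, 12))) = √((21*(-1) + 37) + 0) = √((-21 + 37) + 0) = √(16 + 0) = √16 = 4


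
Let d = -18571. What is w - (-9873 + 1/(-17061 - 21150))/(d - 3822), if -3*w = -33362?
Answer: 3171706801946/285219641 ≈ 11120.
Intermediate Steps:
w = 33362/3 (w = -1/3*(-33362) = 33362/3 ≈ 11121.)
w - (-9873 + 1/(-17061 - 21150))/(d - 3822) = 33362/3 - (-9873 + 1/(-17061 - 21150))/(-18571 - 3822) = 33362/3 - (-9873 + 1/(-38211))/(-22393) = 33362/3 - (-9873 - 1/38211)*(-1)/22393 = 33362/3 - (-377257204)*(-1)/(38211*22393) = 33362/3 - 1*377257204/855658923 = 33362/3 - 377257204/855658923 = 3171706801946/285219641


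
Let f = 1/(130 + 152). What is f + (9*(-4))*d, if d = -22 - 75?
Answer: 984745/282 ≈ 3492.0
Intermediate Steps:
d = -97
f = 1/282 ≈ 0.0035461
f + (9*(-4))*d = 1/282 + (9*(-4))*(-97) = 1/282 - 36*(-97) = 1/282 + 3492 = 984745/282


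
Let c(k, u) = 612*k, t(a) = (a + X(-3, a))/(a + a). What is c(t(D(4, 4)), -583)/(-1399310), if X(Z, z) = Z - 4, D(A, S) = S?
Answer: 459/2798620 ≈ 0.00016401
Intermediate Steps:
X(Z, z) = -4 + Z
t(a) = (-7 + a)/(2*a) (t(a) = (a + (-4 - 3))/(a + a) = (a - 7)/((2*a)) = (-7 + a)*(1/(2*a)) = (-7 + a)/(2*a))
c(t(D(4, 4)), -583)/(-1399310) = (612*((½)*(-7 + 4)/4))/(-1399310) = (612*((½)*(¼)*(-3)))*(-1/1399310) = (612*(-3/8))*(-1/1399310) = -459/2*(-1/1399310) = 459/2798620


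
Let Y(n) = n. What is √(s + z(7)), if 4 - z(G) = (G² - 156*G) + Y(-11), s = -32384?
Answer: I*√31326 ≈ 176.99*I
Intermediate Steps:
z(G) = 15 - G² + 156*G (z(G) = 4 - ((G² - 156*G) - 11) = 4 - (-11 + G² - 156*G) = 4 + (11 - G² + 156*G) = 15 - G² + 156*G)
√(s + z(7)) = √(-32384 + (15 - 1*7² + 156*7)) = √(-32384 + (15 - 1*49 + 1092)) = √(-32384 + (15 - 49 + 1092)) = √(-32384 + 1058) = √(-31326) = I*√31326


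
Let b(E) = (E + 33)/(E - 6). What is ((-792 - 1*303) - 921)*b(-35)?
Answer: -4032/41 ≈ -98.341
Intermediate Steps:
b(E) = (33 + E)/(-6 + E)
((-792 - 1*303) - 921)*b(-35) = ((-792 - 1*303) - 921)*((33 - 35)/(-6 - 35)) = ((-792 - 303) - 921)*(-2/(-41)) = (-1095 - 921)*(-1/41*(-2)) = -2016*2/41 = -4032/41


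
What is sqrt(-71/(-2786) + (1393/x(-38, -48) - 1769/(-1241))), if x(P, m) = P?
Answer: I*sqrt(37982308965925569)/32845547 ≈ 5.9335*I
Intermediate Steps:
sqrt(-71/(-2786) + (1393/x(-38, -48) - 1769/(-1241))) = sqrt(-71/(-2786) + (1393/(-38) - 1769/(-1241))) = sqrt(-71*(-1/2786) + (1393*(-1/38) - 1769*(-1/1241))) = sqrt(71/2786 + (-1393/38 + 1769/1241)) = sqrt(71/2786 - 1661491/47158) = sqrt(-1156391427/32845547) = I*sqrt(37982308965925569)/32845547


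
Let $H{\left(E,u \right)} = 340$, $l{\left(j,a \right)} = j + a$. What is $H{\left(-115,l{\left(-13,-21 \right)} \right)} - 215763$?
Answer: $-215423$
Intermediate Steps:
$l{\left(j,a \right)} = a + j$
$H{\left(-115,l{\left(-13,-21 \right)} \right)} - 215763 = 340 - 215763 = -215423$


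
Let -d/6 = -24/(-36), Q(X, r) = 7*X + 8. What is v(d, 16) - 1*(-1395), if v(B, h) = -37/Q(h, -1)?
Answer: 167363/120 ≈ 1394.7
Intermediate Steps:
Q(X, r) = 8 + 7*X
d = -4 (d = -(-144)/(-36) = -(-144)*(-1)/36 = -6*⅔ = -4)
v(B, h) = -37/(8 + 7*h)
v(d, 16) - 1*(-1395) = -37/(8 + 7*16) - 1*(-1395) = -37/(8 + 112) + 1395 = -37/120 + 1395 = 167363/120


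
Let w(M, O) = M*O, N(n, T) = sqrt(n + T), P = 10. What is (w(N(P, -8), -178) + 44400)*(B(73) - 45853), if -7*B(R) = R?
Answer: -14254353600/7 + 57145832*sqrt(2)/7 ≈ -2.0248e+9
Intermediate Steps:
B(R) = -R/7
N(n, T) = sqrt(T + n)
(w(N(P, -8), -178) + 44400)*(B(73) - 45853) = (sqrt(-8 + 10)*(-178) + 44400)*(-1/7*73 - 45853) = (sqrt(2)*(-178) + 44400)*(-73/7 - 45853) = (-178*sqrt(2) + 44400)*(-321044/7) = (44400 - 178*sqrt(2))*(-321044/7) = -14254353600/7 + 57145832*sqrt(2)/7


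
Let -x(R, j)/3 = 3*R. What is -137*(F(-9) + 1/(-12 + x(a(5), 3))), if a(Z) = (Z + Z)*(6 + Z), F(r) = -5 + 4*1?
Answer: 137411/1002 ≈ 137.14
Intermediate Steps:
F(r) = -1 (F(r) = -5 + 4 = -1)
a(Z) = 2*Z*(6 + Z) (a(Z) = (2*Z)*(6 + Z) = 2*Z*(6 + Z))
x(R, j) = -9*R
-137*(F(-9) + 1/(-12 + x(a(5), 3))) = -137*(-1 + 1/(-12 - 18*5*(6 + 5))) = -137*(-1 + 1/(-12 - 18*5*11)) = -137*(-1 + 1/(-12 - 9*110)) = -137*(-1 + 1/(-12 - 990)) = -137*(-1 + 1/(-1002)) = -137*(-1 - 1/1002) = -137*(-1003/1002) = 137411/1002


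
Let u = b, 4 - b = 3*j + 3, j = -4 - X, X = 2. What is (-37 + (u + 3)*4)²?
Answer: 2601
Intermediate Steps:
j = -6 (j = -4 - 1*2 = -4 - 2 = -6)
b = 19 (b = 4 - (3*(-6) + 3) = 4 - (-18 + 3) = 4 - 1*(-15) = 4 + 15 = 19)
u = 19
(-37 + (u + 3)*4)² = (-37 + (19 + 3)*4)² = (-37 + 22*4)² = (-37 + 88)² = 51² = 2601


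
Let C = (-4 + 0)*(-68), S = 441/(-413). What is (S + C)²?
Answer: 255520225/3481 ≈ 73404.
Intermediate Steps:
S = -63/59 (S = 441*(-1/413) = -63/59 ≈ -1.0678)
C = 272 (C = -4*(-68) = 272)
(S + C)² = (-63/59 + 272)² = (15985/59)² = 255520225/3481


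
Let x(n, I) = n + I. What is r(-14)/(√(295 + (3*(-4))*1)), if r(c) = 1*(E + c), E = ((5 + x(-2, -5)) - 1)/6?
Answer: -29*√283/566 ≈ -0.86194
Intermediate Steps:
x(n, I) = I + n
E = -½ (E = ((5 + (-5 - 2)) - 1)/6 = ((5 - 7) - 1)*(⅙) = (-2 - 1)*(⅙) = -3*⅙ = -½ ≈ -0.50000)
r(c) = -½ + c (r(c) = 1*(-½ + c) = -½ + c)
r(-14)/(√(295 + (3*(-4))*1)) = (-½ - 14)/(√(295 + (3*(-4))*1)) = -29/(2*√(295 - 12*1)) = -29/(2*√(295 - 12)) = -29*√283/283/2 = -29*√283/566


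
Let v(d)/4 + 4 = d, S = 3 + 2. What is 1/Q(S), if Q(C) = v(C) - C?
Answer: -1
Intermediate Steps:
S = 5
v(d) = -16 + 4*d
Q(C) = -16 + 3*C (Q(C) = (-16 + 4*C) - C = -16 + 3*C)
1/Q(S) = 1/(-16 + 3*5) = 1/(-16 + 15) = 1/(-1) = -1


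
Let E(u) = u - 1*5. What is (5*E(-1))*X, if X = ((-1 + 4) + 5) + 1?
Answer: -270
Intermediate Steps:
E(u) = -5 + u (E(u) = u - 5 = -5 + u)
X = 9 (X = (3 + 5) + 1 = 8 + 1 = 9)
(5*E(-1))*X = (5*(-5 - 1))*9 = (5*(-6))*9 = -30*9 = -270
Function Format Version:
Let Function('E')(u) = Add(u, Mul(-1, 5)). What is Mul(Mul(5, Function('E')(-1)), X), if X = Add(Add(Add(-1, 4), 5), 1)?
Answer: -270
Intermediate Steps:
Function('E')(u) = Add(-5, u) (Function('E')(u) = Add(u, -5) = Add(-5, u))
X = 9 (X = Add(Add(3, 5), 1) = Add(8, 1) = 9)
Mul(Mul(5, Function('E')(-1)), X) = Mul(Mul(5, Add(-5, -1)), 9) = Mul(Mul(5, -6), 9) = Mul(-30, 9) = -270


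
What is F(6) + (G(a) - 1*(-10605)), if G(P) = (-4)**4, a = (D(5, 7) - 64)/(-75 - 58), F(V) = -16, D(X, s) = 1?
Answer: 10845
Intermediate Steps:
a = 9/19 (a = (1 - 64)/(-75 - 58) = -63/(-133) = -63*(-1/133) = 9/19 ≈ 0.47368)
G(P) = 256
F(6) + (G(a) - 1*(-10605)) = -16 + (256 - 1*(-10605)) = -16 + (256 + 10605) = -16 + 10861 = 10845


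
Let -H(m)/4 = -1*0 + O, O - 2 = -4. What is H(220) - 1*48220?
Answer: -48212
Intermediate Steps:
O = -2 (O = 2 - 4 = -2)
H(m) = 8 (H(m) = -4*(-1*0 - 2) = -4*(0 - 2) = -4*(-2) = 8)
H(220) - 1*48220 = 8 - 1*48220 = 8 - 48220 = -48212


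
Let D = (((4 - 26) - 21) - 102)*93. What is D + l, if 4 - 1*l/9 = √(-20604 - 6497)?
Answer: -13449 - 9*I*√27101 ≈ -13449.0 - 1481.6*I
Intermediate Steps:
D = -13485 (D = ((-22 - 21) - 102)*93 = (-43 - 102)*93 = -145*93 = -13485)
l = 36 - 9*I*√27101 (l = 36 - 9*√(-20604 - 6497) = 36 - 9*I*√27101 ≈ 36.0 - 1481.6*I)
D + l = -13485 + (36 - 9*I*√27101) = -13449 - 9*I*√27101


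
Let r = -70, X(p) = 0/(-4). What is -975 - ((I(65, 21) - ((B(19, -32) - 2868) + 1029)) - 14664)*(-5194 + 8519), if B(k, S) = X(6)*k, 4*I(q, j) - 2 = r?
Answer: 42698675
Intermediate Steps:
X(p) = 0 (X(p) = 0*(-¼) = 0)
I(q, j) = -17 (I(q, j) = ½ + (¼)*(-70) = ½ - 35/2 = -17)
B(k, S) = 0 (B(k, S) = 0*k = 0)
-975 - ((I(65, 21) - ((B(19, -32) - 2868) + 1029)) - 14664)*(-5194 + 8519) = -975 - ((-17 - ((0 - 2868) + 1029)) - 14664)*(-5194 + 8519) = -975 - ((-17 - (-2868 + 1029)) - 14664)*3325 = -975 - ((-17 - 1*(-1839)) - 14664)*3325 = -975 - ((-17 + 1839) - 14664)*3325 = -975 - (1822 - 14664)*3325 = -975 - (-12842)*3325 = -975 - 1*(-42699650) = -975 + 42699650 = 42698675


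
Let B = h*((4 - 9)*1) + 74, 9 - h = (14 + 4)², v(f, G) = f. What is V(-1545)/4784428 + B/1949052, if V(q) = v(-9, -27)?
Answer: 491998769/582818685141 ≈ 0.00084417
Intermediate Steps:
V(q) = -9
h = -315 (h = 9 - (14 + 4)² = 9 - 1*18² = 9 - 1*324 = 9 - 324 = -315)
B = 1649 (B = -315*(4 - 9) + 74 = -(-1575) + 74 = -315*(-5) + 74 = 1575 + 74 = 1649)
V(-1545)/4784428 + B/1949052 = -9/4784428 + 1649/1949052 = 491998769/582818685141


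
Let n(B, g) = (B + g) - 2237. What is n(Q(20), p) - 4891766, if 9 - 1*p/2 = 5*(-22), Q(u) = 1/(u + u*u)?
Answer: -2055381299/420 ≈ -4.8938e+6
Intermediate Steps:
Q(u) = 1/(u + u**2)
p = 238 (p = 18 - 10*(-22) = 18 - 2*(-110) = 18 + 220 = 238)
n(B, g) = -2237 + B + g
n(Q(20), p) - 4891766 = (-2237 + 1/(20*(1 + 20)) + 238) - 4891766 = (-2237 + (1/20)/21 + 238) - 4891766 = (-2237 + (1/20)*(1/21) + 238) - 4891766 = (-2237 + 1/420 + 238) - 4891766 = -839579/420 - 4891766 = -2055381299/420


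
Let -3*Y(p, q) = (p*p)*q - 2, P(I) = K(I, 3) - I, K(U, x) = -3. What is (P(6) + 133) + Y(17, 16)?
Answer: -4250/3 ≈ -1416.7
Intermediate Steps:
P(I) = -3 - I
Y(p, q) = 2/3 - q*p**2/3 (Y(p, q) = -((p*p)*q - 2)/3 = -(p**2*q - 2)/3 = -(q*p**2 - 2)/3 = -(-2 + q*p**2)/3 = 2/3 - q*p**2/3)
(P(6) + 133) + Y(17, 16) = ((-3 - 1*6) + 133) + (2/3 - 1/3*16*17**2) = ((-3 - 6) + 133) + (2/3 - 1/3*16*289) = (-9 + 133) + (2/3 - 4624/3) = 124 - 4622/3 = -4250/3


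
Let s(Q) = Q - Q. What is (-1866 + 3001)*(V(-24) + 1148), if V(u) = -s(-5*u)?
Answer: 1302980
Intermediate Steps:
s(Q) = 0
V(u) = 0 (V(u) = -1*0 = 0)
(-1866 + 3001)*(V(-24) + 1148) = (-1866 + 3001)*(0 + 1148) = 1135*1148 = 1302980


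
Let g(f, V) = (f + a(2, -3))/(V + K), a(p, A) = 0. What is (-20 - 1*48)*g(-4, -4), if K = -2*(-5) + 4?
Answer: 136/5 ≈ 27.200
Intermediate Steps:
K = 14 (K = 10 + 4 = 14)
g(f, V) = f/(14 + V) (g(f, V) = (f + 0)/(V + 14) = f/(14 + V))
(-20 - 1*48)*g(-4, -4) = (-20 - 1*48)*(-4/(14 - 4)) = (-20 - 48)*(-4/10) = -(-272)/10 = -68*(-2/5) = 136/5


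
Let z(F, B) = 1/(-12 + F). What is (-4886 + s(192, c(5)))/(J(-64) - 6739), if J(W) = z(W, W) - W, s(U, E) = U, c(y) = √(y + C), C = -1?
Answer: 356744/507301 ≈ 0.70322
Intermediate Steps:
c(y) = √(-1 + y) (c(y) = √(y - 1) = √(-1 + y))
J(W) = 1/(-12 + W) - W
(-4886 + s(192, c(5)))/(J(-64) - 6739) = (-4886 + 192)/((1 - 1*(-64)*(-12 - 64))/(-12 - 64) - 6739) = -4694/((1 - 1*(-64)*(-76))/(-76) - 6739) = -4694/(-(1 - 4864)/76 - 6739) = -4694/(-1/76*(-4863) - 6739) = -4694/(4863/76 - 6739) = -4694/(-507301/76) = -4694*(-76/507301) = 356744/507301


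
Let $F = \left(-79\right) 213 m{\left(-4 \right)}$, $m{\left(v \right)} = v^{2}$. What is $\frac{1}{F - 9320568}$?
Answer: $- \frac{1}{9589800} \approx -1.0428 \cdot 10^{-7}$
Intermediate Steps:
$F = -269232$ ($F = \left(-79\right) 213 \left(-4\right)^{2} = \left(-16827\right) 16 = -269232$)
$\frac{1}{F - 9320568} = \frac{1}{-269232 - 9320568} = \frac{1}{-9589800} = - \frac{1}{9589800}$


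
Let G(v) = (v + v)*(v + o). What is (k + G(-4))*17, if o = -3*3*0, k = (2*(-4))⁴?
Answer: 70176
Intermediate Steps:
k = 4096 (k = (-8)⁴ = 4096)
o = 0 (o = -9*0 = 0)
G(v) = 2*v² (G(v) = (v + v)*(v + 0) = (2*v)*v = 2*v²)
(k + G(-4))*17 = (4096 + 2*(-4)²)*17 = (4096 + 2*16)*17 = (4096 + 32)*17 = 4128*17 = 70176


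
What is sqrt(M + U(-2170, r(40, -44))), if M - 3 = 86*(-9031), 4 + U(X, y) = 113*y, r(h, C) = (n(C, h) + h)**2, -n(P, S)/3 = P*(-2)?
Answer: sqrt(4893221) ≈ 2212.1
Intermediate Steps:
n(P, S) = 6*P (n(P, S) = -3*P*(-2) = -(-6)*P = 6*P)
r(h, C) = (h + 6*C)**2 (r(h, C) = (6*C + h)**2 = (h + 6*C)**2)
U(X, y) = -4 + 113*y
M = -776663 (M = 3 + 86*(-9031) = 3 - 776666 = -776663)
sqrt(M + U(-2170, r(40, -44))) = sqrt(-776663 + (-4 + 113*(40 + 6*(-44))**2)) = sqrt(-776663 + (-4 + 113*(40 - 264)**2)) = sqrt(-776663 + (-4 + 113*(-224)**2)) = sqrt(-776663 + (-4 + 113*50176)) = sqrt(-776663 + (-4 + 5669888)) = sqrt(-776663 + 5669884) = sqrt(4893221)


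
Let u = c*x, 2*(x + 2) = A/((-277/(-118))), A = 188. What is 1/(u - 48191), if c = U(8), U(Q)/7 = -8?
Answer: -277/13939035 ≈ -1.9872e-5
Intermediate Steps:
U(Q) = -56 (U(Q) = 7*(-8) = -56)
c = -56
x = 10538/277 (x = -2 + (188/((-277/(-118))))/2 = -2 + (188/((-277*(-1/118))))/2 = -2 + (188/(277/118))/2 = -2 + (188*(118/277))/2 = -2 + (½)*(22184/277) = -2 + 11092/277 = 10538/277 ≈ 38.043)
u = -590128/277 (u = -56*10538/277 = -590128/277 ≈ -2130.4)
1/(u - 48191) = 1/(-590128/277 - 48191) = 1/(-13939035/277) = -277/13939035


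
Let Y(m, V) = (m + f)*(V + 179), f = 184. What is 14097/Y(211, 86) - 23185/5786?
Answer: -2345324633/605649550 ≈ -3.8724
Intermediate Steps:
Y(m, V) = (179 + V)*(184 + m) (Y(m, V) = (m + 184)*(V + 179) = (184 + m)*(179 + V) = (179 + V)*(184 + m))
14097/Y(211, 86) - 23185/5786 = 14097/(32936 + 179*211 + 184*86 + 86*211) - 23185/5786 = 14097/(32936 + 37769 + 15824 + 18146) - 23185*1/5786 = 14097/104675 - 23185/5786 = -2345324633/605649550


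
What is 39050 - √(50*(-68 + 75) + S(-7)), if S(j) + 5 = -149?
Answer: 39036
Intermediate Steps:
S(j) = -154 (S(j) = -5 - 149 = -154)
39050 - √(50*(-68 + 75) + S(-7)) = 39050 - √(50*(-68 + 75) - 154) = 39050 - √(50*7 - 154) = 39050 - √(350 - 154) = 39050 - √196 = 39050 - 1*14 = 39050 - 14 = 39036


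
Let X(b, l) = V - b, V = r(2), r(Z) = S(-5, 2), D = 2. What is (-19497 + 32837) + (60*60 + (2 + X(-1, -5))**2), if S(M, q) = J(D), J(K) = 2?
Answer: 16965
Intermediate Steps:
S(M, q) = 2
r(Z) = 2
V = 2
X(b, l) = 2 - b
(-19497 + 32837) + (60*60 + (2 + X(-1, -5))**2) = (-19497 + 32837) + (60*60 + (2 + (2 - 1*(-1)))**2) = 13340 + (3600 + (2 + (2 + 1))**2) = 13340 + (3600 + (2 + 3)**2) = 13340 + (3600 + 5**2) = 13340 + (3600 + 25) = 13340 + 3625 = 16965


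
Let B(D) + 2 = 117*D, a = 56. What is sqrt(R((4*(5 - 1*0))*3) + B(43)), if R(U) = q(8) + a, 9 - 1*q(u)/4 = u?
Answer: sqrt(5089) ≈ 71.337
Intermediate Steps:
q(u) = 36 - 4*u
B(D) = -2 + 117*D
R(U) = 60 (R(U) = (36 - 4*8) + 56 = (36 - 32) + 56 = 4 + 56 = 60)
sqrt(R((4*(5 - 1*0))*3) + B(43)) = sqrt(60 + (-2 + 117*43)) = sqrt(60 + (-2 + 5031)) = sqrt(60 + 5029) = sqrt(5089)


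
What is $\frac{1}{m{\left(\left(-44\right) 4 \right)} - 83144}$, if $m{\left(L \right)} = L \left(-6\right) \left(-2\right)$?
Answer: $- \frac{1}{85256} \approx -1.1729 \cdot 10^{-5}$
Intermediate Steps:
$m{\left(L \right)} = 12 L$ ($m{\left(L \right)} = - 6 L \left(-2\right) = 12 L$)
$\frac{1}{m{\left(\left(-44\right) 4 \right)} - 83144} = \frac{1}{12 \left(\left(-44\right) 4\right) - 83144} = \frac{1}{12 \left(-176\right) - 83144} = \frac{1}{-2112 - 83144} = \frac{1}{-85256} = - \frac{1}{85256}$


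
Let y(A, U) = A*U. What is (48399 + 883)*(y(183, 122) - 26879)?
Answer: -224380946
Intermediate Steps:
(48399 + 883)*(y(183, 122) - 26879) = (48399 + 883)*(183*122 - 26879) = 49282*(22326 - 26879) = 49282*(-4553) = -224380946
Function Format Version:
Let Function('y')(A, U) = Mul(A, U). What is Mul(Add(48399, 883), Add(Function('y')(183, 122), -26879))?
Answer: -224380946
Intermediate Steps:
Mul(Add(48399, 883), Add(Function('y')(183, 122), -26879)) = Mul(Add(48399, 883), Add(Mul(183, 122), -26879)) = Mul(49282, Add(22326, -26879)) = Mul(49282, -4553) = -224380946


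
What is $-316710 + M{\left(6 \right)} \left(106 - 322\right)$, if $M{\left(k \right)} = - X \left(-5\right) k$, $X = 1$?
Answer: $-323190$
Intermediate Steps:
$M{\left(k \right)} = 5 k$ ($M{\left(k \right)} = - 1 \left(-5\right) k = - \left(-5\right) k = 5 k$)
$-316710 + M{\left(6 \right)} \left(106 - 322\right) = -316710 + 5 \cdot 6 \left(106 - 322\right) = -316710 + 30 \left(-216\right) = -316710 - 6480 = -323190$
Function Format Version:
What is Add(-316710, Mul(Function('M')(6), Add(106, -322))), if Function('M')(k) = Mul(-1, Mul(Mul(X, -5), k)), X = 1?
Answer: -323190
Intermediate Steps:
Function('M')(k) = Mul(5, k) (Function('M')(k) = Mul(-1, Mul(Mul(1, -5), k)) = Mul(-1, Mul(-5, k)) = Mul(5, k))
Add(-316710, Mul(Function('M')(6), Add(106, -322))) = Add(-316710, Mul(Mul(5, 6), Add(106, -322))) = Add(-316710, Mul(30, -216)) = Add(-316710, -6480) = -323190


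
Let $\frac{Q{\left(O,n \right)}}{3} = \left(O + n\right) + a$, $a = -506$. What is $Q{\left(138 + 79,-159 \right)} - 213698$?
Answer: $-215042$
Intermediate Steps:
$Q{\left(O,n \right)} = -1518 + 3 O + 3 n$ ($Q{\left(O,n \right)} = 3 \left(\left(O + n\right) - 506\right) = 3 \left(-506 + O + n\right) = -1518 + 3 O + 3 n$)
$Q{\left(138 + 79,-159 \right)} - 213698 = \left(-1518 + 3 \left(138 + 79\right) + 3 \left(-159\right)\right) - 213698 = \left(-1518 + 3 \cdot 217 - 477\right) - 213698 = \left(-1518 + 651 - 477\right) - 213698 = -1344 - 213698 = -215042$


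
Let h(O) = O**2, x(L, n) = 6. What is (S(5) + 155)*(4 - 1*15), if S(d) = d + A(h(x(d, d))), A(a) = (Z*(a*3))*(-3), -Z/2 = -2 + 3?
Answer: -8888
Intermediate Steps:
Z = -2 (Z = -2*(-2 + 3) = -2*1 = -2)
A(a) = 18*a (A(a) = -2*a*3*(-3) = -6*a*(-3) = 18*a)
S(d) = 648 + d (S(d) = d + 18*6**2 = d + 18*36 = d + 648 = 648 + d)
(S(5) + 155)*(4 - 1*15) = ((648 + 5) + 155)*(4 - 1*15) = (653 + 155)*(4 - 15) = 808*(-11) = -8888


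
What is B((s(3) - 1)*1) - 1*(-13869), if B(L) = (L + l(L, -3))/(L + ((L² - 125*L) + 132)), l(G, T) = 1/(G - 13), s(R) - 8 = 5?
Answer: 16809217/1212 ≈ 13869.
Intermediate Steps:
s(R) = 13 (s(R) = 8 + 5 = 13)
l(G, T) = 1/(-13 + G)
B(L) = (L + 1/(-13 + L))/(132 + L² - 124*L) (B(L) = (L + 1/(-13 + L))/(L + ((L² - 125*L) + 132)) = (L + 1/(-13 + L))/(L + (132 + L² - 125*L)) = (L + 1/(-13 + L))/(132 + L² - 124*L))
B((s(3) - 1)*1) - 1*(-13869) = (1 + ((13 - 1)*1)*(-13 + (13 - 1)*1))/((-13 + (13 - 1)*1)*(132 + ((13 - 1)*1)² - 124*(13 - 1))) - 1*(-13869) = (1 + (12*1)*(-13 + 12*1))/((-13 + 12*1)*(132 + (12*1)² - 1488)) + 13869 = (1 + 12*(-13 + 12))/((-13 + 12)*(132 + 12² - 124*12)) + 13869 = (1 + 12*(-1))/((-1)*(132 + 144 - 1488)) + 13869 = -1*(1 - 12)/(-1212) + 13869 = -1*(-1/1212)*(-11) + 13869 = -11/1212 + 13869 = 16809217/1212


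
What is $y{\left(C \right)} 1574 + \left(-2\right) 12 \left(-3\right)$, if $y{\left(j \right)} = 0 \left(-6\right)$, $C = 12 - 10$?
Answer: $72$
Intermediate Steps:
$C = 2$
$y{\left(j \right)} = 0$
$y{\left(C \right)} 1574 + \left(-2\right) 12 \left(-3\right) = 0 \cdot 1574 + \left(-2\right) 12 \left(-3\right) = 0 - -72 = 0 + 72 = 72$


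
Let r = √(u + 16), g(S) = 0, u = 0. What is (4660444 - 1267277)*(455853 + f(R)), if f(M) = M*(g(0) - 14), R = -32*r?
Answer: 1552865911715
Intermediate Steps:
r = 4 (r = √(0 + 16) = √16 = 4)
R = -128 (R = -32*4 = -128)
f(M) = -14*M (f(M) = M*(0 - 14) = M*(-14) = -14*M)
(4660444 - 1267277)*(455853 + f(R)) = (4660444 - 1267277)*(455853 - 14*(-128)) = 3393167*(455853 + 1792) = 3393167*457645 = 1552865911715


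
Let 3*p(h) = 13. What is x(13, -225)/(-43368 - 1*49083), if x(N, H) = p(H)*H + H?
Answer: 400/30817 ≈ 0.012980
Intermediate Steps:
p(h) = 13/3 (p(h) = (1/3)*13 = 13/3)
x(N, H) = 16*H/3 (x(N, H) = 13*H/3 + H = 16*H/3)
x(13, -225)/(-43368 - 1*49083) = ((16/3)*(-225))/(-43368 - 1*49083) = -1200/(-43368 - 49083) = -1200/(-92451) = -1200*(-1/92451) = 400/30817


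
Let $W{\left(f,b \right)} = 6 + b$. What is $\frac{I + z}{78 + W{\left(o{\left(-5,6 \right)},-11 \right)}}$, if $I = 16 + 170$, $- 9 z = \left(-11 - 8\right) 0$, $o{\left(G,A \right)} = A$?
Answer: $\frac{186}{73} \approx 2.5479$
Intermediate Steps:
$z = 0$ ($z = - \frac{\left(-11 - 8\right) 0}{9} = - \frac{\left(-19\right) 0}{9} = \left(- \frac{1}{9}\right) 0 = 0$)
$I = 186$
$\frac{I + z}{78 + W{\left(o{\left(-5,6 \right)},-11 \right)}} = \frac{186 + 0}{78 + \left(6 - 11\right)} = \frac{186}{78 - 5} = \frac{186}{73}$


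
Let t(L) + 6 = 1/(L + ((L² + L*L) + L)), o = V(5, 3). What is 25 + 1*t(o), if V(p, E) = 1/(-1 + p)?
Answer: 103/5 ≈ 20.600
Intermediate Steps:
o = ¼ (o = 1/(-1 + 5) = 1/4 = ¼ ≈ 0.25000)
t(L) = -6 + 1/(2*L + 2*L²) (t(L) = -6 + 1/(L + ((L² + L*L) + L)) = -6 + 1/(L + ((L² + L²) + L)) = -6 + 1/(L + (2*L² + L)) = -6 + 1/(L + (L + 2*L²)) = -6 + 1/(2*L + 2*L²))
25 + 1*t(o) = 25 + 1*((1 - 12*¼ - 12*(¼)²)/(2*(¼)*(1 + ¼))) = 25 + 1*((½)*4*(1 - 3 - 12*1/16)/(5/4)) = 25 + 1*((½)*4*(⅘)*(1 - 3 - ¾)) = 25 + 1*((½)*4*(⅘)*(-11/4)) = 25 + 1*(-22/5) = 25 - 22/5 = 103/5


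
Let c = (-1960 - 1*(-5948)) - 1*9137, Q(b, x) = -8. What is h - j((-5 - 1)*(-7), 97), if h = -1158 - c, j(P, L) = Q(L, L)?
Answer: 3999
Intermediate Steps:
j(P, L) = -8
c = -5149 (c = (-1960 + 5948) - 9137 = 3988 - 9137 = -5149)
h = 3991 (h = -1158 - 1*(-5149) = -1158 + 5149 = 3991)
h - j((-5 - 1)*(-7), 97) = 3991 - 1*(-8) = 3991 + 8 = 3999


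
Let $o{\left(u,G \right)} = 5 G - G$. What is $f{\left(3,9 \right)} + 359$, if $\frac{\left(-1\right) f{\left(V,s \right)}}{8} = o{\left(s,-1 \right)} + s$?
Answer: $319$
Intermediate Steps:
$o{\left(u,G \right)} = 4 G$
$f{\left(V,s \right)} = 32 - 8 s$ ($f{\left(V,s \right)} = - 8 \left(4 \left(-1\right) + s\right) = - 8 \left(-4 + s\right) = 32 - 8 s$)
$f{\left(3,9 \right)} + 359 = \left(32 - 72\right) + 359 = -40 + 359 = 319$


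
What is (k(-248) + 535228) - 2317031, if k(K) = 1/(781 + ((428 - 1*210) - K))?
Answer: -2221908340/1247 ≈ -1.7818e+6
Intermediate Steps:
k(K) = 1/(999 - K) (k(K) = 1/(781 + ((428 - 210) - K)) = 1/(781 + (218 - K)) = 1/(999 - K))
(k(-248) + 535228) - 2317031 = (-1/(-999 - 248) + 535228) - 2317031 = (-1/(-1247) + 535228) - 2317031 = (-1*(-1/1247) + 535228) - 2317031 = (1/1247 + 535228) - 2317031 = 667429317/1247 - 2317031 = -2221908340/1247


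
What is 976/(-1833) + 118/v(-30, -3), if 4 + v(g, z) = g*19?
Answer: -388259/526071 ≈ -0.73804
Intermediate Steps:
v(g, z) = -4 + 19*g (v(g, z) = -4 + g*19 = -4 + 19*g)
976/(-1833) + 118/v(-30, -3) = 976/(-1833) + 118/(-4 + 19*(-30)) = 976*(-1/1833) + 118/(-4 - 570) = -976/1833 + 118/(-574) = -976/1833 + 118*(-1/574) = -976/1833 - 59/287 = -388259/526071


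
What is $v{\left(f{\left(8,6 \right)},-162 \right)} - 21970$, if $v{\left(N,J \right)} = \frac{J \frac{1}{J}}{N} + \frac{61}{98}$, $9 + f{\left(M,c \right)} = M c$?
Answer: $- \frac{83966863}{3822} \approx -21969.0$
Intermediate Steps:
$f{\left(M,c \right)} = -9 + M c$
$v{\left(N,J \right)} = \frac{61}{98} + \frac{1}{N}$ ($v{\left(N,J \right)} = 1 \frac{1}{N} + 61 \cdot \frac{1}{98} = \frac{1}{N} + \frac{61}{98} = \frac{61}{98} + \frac{1}{N}$)
$v{\left(f{\left(8,6 \right)},-162 \right)} - 21970 = \left(\frac{61}{98} + \frac{1}{-9 + 8 \cdot 6}\right) - 21970 = \left(\frac{61}{98} + \frac{1}{-9 + 48}\right) - 21970 = \left(\frac{61}{98} + \frac{1}{39}\right) - 21970 = \frac{2477}{3822} - 21970 = - \frac{83966863}{3822}$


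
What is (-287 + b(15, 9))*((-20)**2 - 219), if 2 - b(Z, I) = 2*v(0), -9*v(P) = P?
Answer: -51585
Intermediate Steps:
v(P) = -P/9
b(Z, I) = 2 (b(Z, I) = 2 - 2*(-1/9*0) = 2 - 2*0 = 2 - 1*0 = 2 + 0 = 2)
(-287 + b(15, 9))*((-20)**2 - 219) = (-287 + 2)*((-20)**2 - 219) = -285*(400 - 219) = -285*181 = -51585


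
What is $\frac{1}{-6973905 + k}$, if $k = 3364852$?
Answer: $- \frac{1}{3609053} \approx -2.7708 \cdot 10^{-7}$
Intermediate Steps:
$\frac{1}{-6973905 + k} = \frac{1}{-6973905 + 3364852} = \frac{1}{-3609053} = - \frac{1}{3609053}$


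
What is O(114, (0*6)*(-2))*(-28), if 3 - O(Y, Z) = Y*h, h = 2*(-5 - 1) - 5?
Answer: -54348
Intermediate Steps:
h = -17 (h = 2*(-6) - 5 = -12 - 5 = -17)
O(Y, Z) = 3 + 17*Y (O(Y, Z) = 3 - Y*(-17) = 3 - (-17)*Y = 3 + 17*Y)
O(114, (0*6)*(-2))*(-28) = (3 + 17*114)*(-28) = (3 + 1938)*(-28) = 1941*(-28) = -54348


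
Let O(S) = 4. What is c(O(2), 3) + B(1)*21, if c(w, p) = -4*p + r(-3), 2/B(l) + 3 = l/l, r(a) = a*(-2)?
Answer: -27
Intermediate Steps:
r(a) = -2*a
B(l) = -1 (B(l) = 2/(-3 + l/l) = 2/(-3 + 1) = 2/(-2) = 2*(-½) = -1)
c(w, p) = 6 - 4*p (c(w, p) = -4*p - 2*(-3) = -4*p + 6 = 6 - 4*p)
c(O(2), 3) + B(1)*21 = (6 - 4*3) - 1*21 = (6 - 12) - 21 = -6 - 21 = -27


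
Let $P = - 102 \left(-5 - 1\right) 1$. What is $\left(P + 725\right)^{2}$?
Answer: $1787569$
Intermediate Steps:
$P = 612$ ($P = - 102 \left(\left(-6\right) 1\right) = \left(-102\right) \left(-6\right) = 612$)
$\left(P + 725\right)^{2} = \left(612 + 725\right)^{2} = 1337^{2} = 1787569$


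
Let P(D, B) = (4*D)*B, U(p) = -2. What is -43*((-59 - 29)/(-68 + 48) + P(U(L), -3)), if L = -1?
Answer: -6106/5 ≈ -1221.2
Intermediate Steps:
P(D, B) = 4*B*D
-43*((-59 - 29)/(-68 + 48) + P(U(L), -3)) = -43*((-59 - 29)/(-68 + 48) + 4*(-3)*(-2)) = -43*(-88/(-20) + 24) = -43*(-88*(-1/20) + 24) = -43*(22/5 + 24) = -43*142/5 = -6106/5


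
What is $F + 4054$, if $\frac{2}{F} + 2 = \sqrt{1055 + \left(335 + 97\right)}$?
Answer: $\frac{6012086}{1483} + \frac{2 \sqrt{1487}}{1483} \approx 4054.1$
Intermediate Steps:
$F = \frac{2}{-2 + \sqrt{1487}}$ ($F = \frac{2}{-2 + \sqrt{1055 + \left(335 + 97\right)}} = \frac{2}{-2 + \sqrt{1055 + 432}} = \frac{2}{-2 + \sqrt{1487}} \approx 0.054702$)
$F + 4054 = \left(\frac{4}{1483} + \frac{2 \sqrt{1487}}{1483}\right) + 4054 = \frac{6012086}{1483} + \frac{2 \sqrt{1487}}{1483}$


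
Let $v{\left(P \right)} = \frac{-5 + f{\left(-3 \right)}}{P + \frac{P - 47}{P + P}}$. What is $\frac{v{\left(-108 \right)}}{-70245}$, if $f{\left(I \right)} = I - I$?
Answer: $- \frac{24}{36173053} \approx -6.6348 \cdot 10^{-7}$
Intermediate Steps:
$f{\left(I \right)} = 0$
$v{\left(P \right)} = - \frac{5}{P + \frac{-47 + P}{2 P}}$ ($v{\left(P \right)} = \frac{-5 + 0}{P + \frac{P - 47}{P + P}} = - \frac{5}{P + \frac{-47 + P}{2 P}}$)
$\frac{v{\left(-108 \right)}}{-70245} = \frac{\left(-10\right) \left(-108\right) \frac{1}{-47 - 108 + 2 \left(-108\right)^{2}}}{-70245} = \left(-10\right) \left(-108\right) \frac{1}{-47 - 108 + 2 \cdot 11664} \left(- \frac{1}{70245}\right) = \left(-10\right) \left(-108\right) \frac{1}{-47 - 108 + 23328} \left(- \frac{1}{70245}\right) = \left(-10\right) \left(-108\right) \frac{1}{23173} \left(- \frac{1}{70245}\right) = \frac{1080}{23173} \left(- \frac{1}{70245}\right) = - \frac{24}{36173053}$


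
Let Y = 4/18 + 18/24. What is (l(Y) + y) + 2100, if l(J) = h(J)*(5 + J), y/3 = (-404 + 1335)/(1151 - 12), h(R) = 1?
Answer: 86453833/41004 ≈ 2108.4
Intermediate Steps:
y = 2793/1139 (y = 3*((-404 + 1335)/(1151 - 12)) = 3*(931/1139) = 2793/1139 ≈ 2.4522)
Y = 35/36 (Y = 4*(1/18) + 18*(1/24) = 2/9 + ¾ = 35/36 ≈ 0.97222)
l(J) = 5 + J (l(J) = 1*(5 + J) = 5 + J)
(l(Y) + y) + 2100 = ((5 + 35/36) + 2793/1139) + 2100 = (215/36 + 2793/1139) + 2100 = 345433/41004 + 2100 = 86453833/41004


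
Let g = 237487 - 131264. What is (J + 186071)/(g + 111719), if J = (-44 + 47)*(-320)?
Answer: 185111/217942 ≈ 0.84936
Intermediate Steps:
J = -960 (J = 3*(-320) = -960)
g = 106223
(J + 186071)/(g + 111719) = (-960 + 186071)/(106223 + 111719) = 185111/217942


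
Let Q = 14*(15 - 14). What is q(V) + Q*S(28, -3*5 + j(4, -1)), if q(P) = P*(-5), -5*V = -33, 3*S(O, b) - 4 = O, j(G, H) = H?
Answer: 349/3 ≈ 116.33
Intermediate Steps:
S(O, b) = 4/3 + O/3
V = 33/5 (V = -1/5*(-33) = 33/5 ≈ 6.6000)
Q = 14 (Q = 14*1 = 14)
q(P) = -5*P
q(V) + Q*S(28, -3*5 + j(4, -1)) = -5*33/5 + 14*(4/3 + (1/3)*28) = -33 + 14*(4/3 + 28/3) = -33 + 14*(32/3) = -33 + 448/3 = 349/3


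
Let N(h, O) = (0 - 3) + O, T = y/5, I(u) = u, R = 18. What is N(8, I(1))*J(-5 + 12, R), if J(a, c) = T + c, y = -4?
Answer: -172/5 ≈ -34.400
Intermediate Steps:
T = -⅘ (T = -4/5 = -4*⅕ = -⅘ ≈ -0.80000)
N(h, O) = -3 + O
J(a, c) = -⅘ + c
N(8, I(1))*J(-5 + 12, R) = (-3 + 1)*(-⅘ + 18) = -2*86/5 = -172/5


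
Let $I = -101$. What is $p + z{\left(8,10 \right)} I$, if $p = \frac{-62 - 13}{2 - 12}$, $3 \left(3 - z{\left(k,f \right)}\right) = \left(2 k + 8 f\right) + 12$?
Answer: $\frac{6681}{2} \approx 3340.5$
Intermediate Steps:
$z{\left(k,f \right)} = -1 - \frac{8 f}{3} - \frac{2 k}{3}$ ($z{\left(k,f \right)} = 3 - \frac{\left(2 k + 8 f\right) + 12}{3} = 3 - \frac{12 + 2 k + 8 f}{3} = 3 - \left(4 + \frac{2 k}{3} + \frac{8 f}{3}\right) = -1 - \frac{8 f}{3} - \frac{2 k}{3}$)
$p = \frac{15}{2}$ ($p = - \frac{75}{-10} = \left(-75\right) \left(- \frac{1}{10}\right) = \frac{15}{2} \approx 7.5$)
$p + z{\left(8,10 \right)} I = \frac{15}{2} + \left(-1 - \frac{80}{3} - \frac{16}{3}\right) \left(-101\right) = \frac{15}{2} - -3333 = \frac{15}{2} + 3333 = \frac{6681}{2}$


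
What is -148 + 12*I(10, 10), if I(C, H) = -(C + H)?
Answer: -388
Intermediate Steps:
I(C, H) = -C - H
-148 + 12*I(10, 10) = -148 + 12*(-1*10 - 1*10) = -148 + 12*(-10 - 10) = -148 + 12*(-20) = -148 - 240 = -388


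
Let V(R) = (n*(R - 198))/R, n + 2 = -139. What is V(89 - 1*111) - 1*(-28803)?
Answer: 27393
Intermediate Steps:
n = -141 (n = -2 - 139 = -141)
V(R) = (27918 - 141*R)/R (V(R) = (-141*(R - 198))/R = (-141*(-198 + R))/R = (27918 - 141*R)/R)
V(89 - 1*111) - 1*(-28803) = (-141 + 27918/(89 - 1*111)) - 1*(-28803) = (-141 + 27918/(89 - 111)) + 28803 = (-141 + 27918/(-22)) + 28803 = (-141 + 27918*(-1/22)) + 28803 = (-141 - 1269) + 28803 = -1410 + 28803 = 27393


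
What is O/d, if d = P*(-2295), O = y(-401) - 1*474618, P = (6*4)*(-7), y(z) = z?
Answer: -475019/385560 ≈ -1.2320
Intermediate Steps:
P = -168 (P = 24*(-7) = -168)
O = -475019 (O = -401 - 1*474618 = -401 - 474618 = -475019)
d = 385560 (d = -168*(-2295) = 385560)
O/d = -475019/385560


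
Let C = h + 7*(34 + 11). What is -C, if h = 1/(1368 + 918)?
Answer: -720091/2286 ≈ -315.00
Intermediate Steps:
h = 1/2286 ≈ 0.00043745
C = 720091/2286 (C = 1/2286 + 7*(34 + 11) = 1/2286 + 7*45 = 1/2286 + 315 = 720091/2286 ≈ 315.00)
-C = -1*720091/2286 = -720091/2286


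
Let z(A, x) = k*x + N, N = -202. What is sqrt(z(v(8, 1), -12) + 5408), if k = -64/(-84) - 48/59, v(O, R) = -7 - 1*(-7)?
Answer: 3*sqrt(98676438)/413 ≈ 72.157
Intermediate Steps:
v(O, R) = 0 (v(O, R) = -7 + 7 = 0)
k = -64/1239 (k = -64*(-1/84) - 48*1/59 = 16/21 - 48/59 = -64/1239 ≈ -0.051655)
z(A, x) = -202 - 64*x/1239 (z(A, x) = -64*x/1239 - 202 = -202 - 64*x/1239)
sqrt(z(v(8, 1), -12) + 5408) = sqrt((-202 - 64/1239*(-12)) + 5408) = sqrt((-202 + 256/413) + 5408) = sqrt(-83170/413 + 5408) = sqrt(2150334/413) = 3*sqrt(98676438)/413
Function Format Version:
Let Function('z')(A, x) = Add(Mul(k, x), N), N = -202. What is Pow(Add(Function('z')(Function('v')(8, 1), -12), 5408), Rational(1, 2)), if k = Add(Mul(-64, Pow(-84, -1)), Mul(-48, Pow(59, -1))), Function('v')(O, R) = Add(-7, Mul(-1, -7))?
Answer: Mul(Rational(3, 413), Pow(98676438, Rational(1, 2))) ≈ 72.157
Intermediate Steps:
Function('v')(O, R) = 0 (Function('v')(O, R) = Add(-7, 7) = 0)
k = Rational(-64, 1239) (k = Add(Mul(-64, Rational(-1, 84)), Mul(-48, Rational(1, 59))) = Add(Rational(16, 21), Rational(-48, 59)) = Rational(-64, 1239) ≈ -0.051655)
Function('z')(A, x) = Add(-202, Mul(Rational(-64, 1239), x)) (Function('z')(A, x) = Add(Mul(Rational(-64, 1239), x), -202) = Add(-202, Mul(Rational(-64, 1239), x)))
Pow(Add(Function('z')(Function('v')(8, 1), -12), 5408), Rational(1, 2)) = Pow(Add(Add(-202, Mul(Rational(-64, 1239), -12)), 5408), Rational(1, 2)) = Pow(Add(Add(-202, Rational(256, 413)), 5408), Rational(1, 2)) = Pow(Add(Rational(-83170, 413), 5408), Rational(1, 2)) = Pow(Rational(2150334, 413), Rational(1, 2)) = Mul(Rational(3, 413), Pow(98676438, Rational(1, 2)))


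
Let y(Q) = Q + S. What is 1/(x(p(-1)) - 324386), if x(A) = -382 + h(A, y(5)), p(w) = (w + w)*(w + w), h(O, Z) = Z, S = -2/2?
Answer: -1/324764 ≈ -3.0792e-6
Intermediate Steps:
S = -1 (S = -2*½ = -1)
y(Q) = -1 + Q (y(Q) = Q - 1 = -1 + Q)
p(w) = 4*w² (p(w) = (2*w)*(2*w) = 4*w²)
x(A) = -378 (x(A) = -382 + (-1 + 5) = -382 + 4 = -378)
1/(x(p(-1)) - 324386) = 1/(-378 - 324386) = 1/(-324764) = -1/324764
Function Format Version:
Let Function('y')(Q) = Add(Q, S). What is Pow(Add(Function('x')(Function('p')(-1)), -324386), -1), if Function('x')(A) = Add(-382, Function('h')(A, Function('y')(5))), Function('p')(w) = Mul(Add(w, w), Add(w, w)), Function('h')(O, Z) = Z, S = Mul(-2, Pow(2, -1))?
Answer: Rational(-1, 324764) ≈ -3.0792e-6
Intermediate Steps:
S = -1 (S = Mul(-2, Rational(1, 2)) = -1)
Function('y')(Q) = Add(-1, Q) (Function('y')(Q) = Add(Q, -1) = Add(-1, Q))
Function('p')(w) = Mul(4, Pow(w, 2)) (Function('p')(w) = Mul(Mul(2, w), Mul(2, w)) = Mul(4, Pow(w, 2)))
Function('x')(A) = -378 (Function('x')(A) = Add(-382, Add(-1, 5)) = Add(-382, 4) = -378)
Pow(Add(Function('x')(Function('p')(-1)), -324386), -1) = Pow(Add(-378, -324386), -1) = Pow(-324764, -1) = Rational(-1, 324764)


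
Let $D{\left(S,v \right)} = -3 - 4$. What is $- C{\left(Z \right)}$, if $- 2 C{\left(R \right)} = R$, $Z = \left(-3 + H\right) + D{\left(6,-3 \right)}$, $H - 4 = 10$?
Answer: $2$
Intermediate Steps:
$D{\left(S,v \right)} = -7$
$H = 14$ ($H = 4 + 10 = 14$)
$Z = 4$ ($Z = \left(-3 + 14\right) - 7 = 11 - 7 = 4$)
$C{\left(R \right)} = - \frac{R}{2}$
$- C{\left(Z \right)} = - \frac{\left(-1\right) 4}{2} = \left(-1\right) \left(-2\right) = 2$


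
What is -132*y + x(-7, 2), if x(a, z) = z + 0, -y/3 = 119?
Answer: 47126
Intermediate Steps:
y = -357 (y = -3*119 = -357)
x(a, z) = z
-132*y + x(-7, 2) = -132*(-357) + 2 = 47124 + 2 = 47126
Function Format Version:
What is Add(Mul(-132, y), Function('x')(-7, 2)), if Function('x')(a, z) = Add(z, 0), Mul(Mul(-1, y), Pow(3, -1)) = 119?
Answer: 47126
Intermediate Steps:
y = -357 (y = Mul(-3, 119) = -357)
Function('x')(a, z) = z
Add(Mul(-132, y), Function('x')(-7, 2)) = Add(Mul(-132, -357), 2) = Add(47124, 2) = 47126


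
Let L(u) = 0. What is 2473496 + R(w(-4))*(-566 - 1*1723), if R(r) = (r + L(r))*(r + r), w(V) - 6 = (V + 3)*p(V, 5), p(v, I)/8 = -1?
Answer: 1576208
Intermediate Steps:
p(v, I) = -8 (p(v, I) = 8*(-1) = -8)
w(V) = -18 - 8*V (w(V) = 6 + (V + 3)*(-8) = 6 + (3 + V)*(-8) = 6 + (-24 - 8*V) = -18 - 8*V)
R(r) = 2*r**2 (R(r) = (r + 0)*(r + r) = r*(2*r) = 2*r**2)
2473496 + R(w(-4))*(-566 - 1*1723) = 2473496 + (2*(-18 - 8*(-4))**2)*(-566 - 1*1723) = 2473496 + (2*(-18 + 32)**2)*(-566 - 1723) = 2473496 + (2*14**2)*(-2289) = 2473496 + (2*196)*(-2289) = 2473496 + 392*(-2289) = 2473496 - 897288 = 1576208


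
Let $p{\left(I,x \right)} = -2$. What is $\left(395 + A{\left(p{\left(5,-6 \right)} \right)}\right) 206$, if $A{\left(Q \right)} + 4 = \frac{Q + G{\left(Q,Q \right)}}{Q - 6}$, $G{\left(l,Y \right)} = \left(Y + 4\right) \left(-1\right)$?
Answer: $80649$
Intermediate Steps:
$G{\left(l,Y \right)} = -4 - Y$ ($G{\left(l,Y \right)} = \left(4 + Y\right) \left(-1\right) = -4 - Y$)
$A{\left(Q \right)} = -4 - \frac{4}{-6 + Q}$ ($A{\left(Q \right)} = -4 + \frac{Q - \left(4 + Q\right)}{Q - 6} = -4 - \frac{4}{-6 + Q}$)
$\left(395 + A{\left(p{\left(5,-6 \right)} \right)}\right) 206 = \left(395 + \frac{4 \left(5 - -2\right)}{-6 - 2}\right) 206 = \left(395 + \frac{4 \left(5 + 2\right)}{-8}\right) 206 = \left(395 + 4 \left(- \frac{1}{8}\right) 7\right) 206 = \left(395 - \frac{7}{2}\right) 206 = \frac{783}{2} \cdot 206 = 80649$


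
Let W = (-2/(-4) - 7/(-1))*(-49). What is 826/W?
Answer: -236/105 ≈ -2.2476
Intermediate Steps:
W = -735/2 (W = (-2*(-1/4) - 7*(-1))*(-49) = (1/2 + 7)*(-49) = (15/2)*(-49) = -735/2 ≈ -367.50)
826/W = 826/(-735/2) = 826*(-2/735) = -236/105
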